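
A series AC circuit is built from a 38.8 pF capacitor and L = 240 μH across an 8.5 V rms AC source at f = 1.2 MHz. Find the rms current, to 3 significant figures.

ω = 2πf = 7.54e+06 rad/s
X_L = ωL = 1810 Ω
X_C = 1/(ωC) = 3420 Ω
Net reactance X = X_L − X_C = -1610 Ω
Z = − j1610 Ω
|Z| = √(0² + 1610²) = 1610 Ω
I = V/|Z| = 8.5/1610 = 5.28 mA

5.28 mA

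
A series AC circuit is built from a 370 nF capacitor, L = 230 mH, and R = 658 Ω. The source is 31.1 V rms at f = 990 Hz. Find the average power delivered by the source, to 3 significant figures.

447 mW

ω = 2πf = 6220 rad/s
X_L = ωL = 1430 Ω
X_C = 1/(ωC) = 434 Ω
Net reactance X = X_L − X_C = 996 Ω
Z = 658 + j996 Ω
|Z| = √(658² + 996²) = 1190 Ω
∠Z = arctan(996/658) = 56.6°
I = V/|Z| = 26.0 mA
P = VI cos φ = 31.1 × 0.0260 × cos(56.6°) = 447 mW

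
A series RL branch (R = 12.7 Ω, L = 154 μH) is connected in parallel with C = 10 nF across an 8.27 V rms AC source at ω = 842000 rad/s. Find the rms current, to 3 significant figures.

8.95 mA

X_L = ωL = 130 Ω
X_C = 1/(ωC) = 119 Ω
Branch 1 (R+jX_L): Z₁ = 12.7 + j130 Ω, |Z₁| = 130 Ω
Branch 2 (−jX_C): Z₂ = −j119 Ω
Parallel: Z = Z₁Z₂/(Z₁+Z₂), |Z| = 924 Ω, ∠Z = -46.2°
I = V/|Z| = 8.27/924 = 8.95 mA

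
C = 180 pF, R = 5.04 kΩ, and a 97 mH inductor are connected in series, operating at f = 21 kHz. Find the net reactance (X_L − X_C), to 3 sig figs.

ω = 2πf = 131900 rad/s
X_L = ωL = 12800 Ω
X_C = 1/(ωC) = 42100 Ω
X = 12800 − 42100 = -29300 Ω

-29300 Ω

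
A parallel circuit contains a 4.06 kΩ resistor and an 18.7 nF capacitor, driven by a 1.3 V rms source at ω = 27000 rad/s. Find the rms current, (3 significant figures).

X_C = 1/(ωC) = 1980 Ω
Parallel: admittances add. Y = 1/R + jωC
Y = (0.000246 + j0.000505) S
|Y| = 0.000562 S → |Z| = 1/|Y| = 1780 Ω, ∠Z = −∠Y = -64.0°
I = V/|Z| = 1.3/1780 = 730 μA

730 μA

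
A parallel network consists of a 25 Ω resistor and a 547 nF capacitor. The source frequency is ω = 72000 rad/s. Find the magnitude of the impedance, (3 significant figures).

17.8 Ω

X_C = 1/(ωC) = 25.4 Ω
Parallel: admittances add. Y = 1/R + jωC
Y = (0.0400 + j0.0394) S
|Y| = 0.0561 S → |Z| = 1/|Y| = 17.8 Ω, ∠Z = −∠Y = -44.6°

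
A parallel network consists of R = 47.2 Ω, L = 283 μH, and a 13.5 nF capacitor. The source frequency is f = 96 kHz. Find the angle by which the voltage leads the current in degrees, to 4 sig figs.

-6.155°

ω = 2πf = 603200 rad/s
X_L = ωL = 170.7 Ω
X_C = 1/(ωC) = 122.8 Ω
Parallel: admittances add. Y = 1/R + 1/(jωL) + jωC
Y = (0.02119 + j0.002285) S
|Y| = 0.02131 S → |Z| = 1/|Y| = 46.93 Ω, ∠Z = −∠Y = -6.155°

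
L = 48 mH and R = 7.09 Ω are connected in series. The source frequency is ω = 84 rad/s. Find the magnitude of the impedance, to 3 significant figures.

8.16 Ω

X_L = ωL = 4.03 Ω
Z = 7.09 + j4.03 Ω
|Z| = √(7.09² + 4.03²) = 8.16 Ω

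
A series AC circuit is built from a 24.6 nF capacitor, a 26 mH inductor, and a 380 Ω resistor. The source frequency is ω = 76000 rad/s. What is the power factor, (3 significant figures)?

X_L = ωL = 1980 Ω
X_C = 1/(ωC) = 535 Ω
Net reactance X = X_L − X_C = 1440 Ω
Z = 380 + j1440 Ω
|Z| = √(380² + 1440²) = 1490 Ω
∠Z = arctan(1440/380) = 75.2°
cos φ = cos(75.2°) = 0.255

0.255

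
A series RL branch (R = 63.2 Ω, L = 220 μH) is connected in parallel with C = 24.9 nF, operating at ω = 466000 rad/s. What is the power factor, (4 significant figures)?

0.6928

X_L = ωL = 102.5 Ω
X_C = 1/(ωC) = 86.18 Ω
Branch 1 (R+jX_L): Z₁ = 63.20 + j102.5 Ω, |Z₁| = 120.4 Ω
Branch 2 (−jX_C): Z₂ = −j86.18 Ω
Parallel: Z = Z₁Z₂/(Z₁+Z₂), |Z| = 159.0 Ω, ∠Z = -46.15°
cos φ = cos(-46.15°) = 0.6928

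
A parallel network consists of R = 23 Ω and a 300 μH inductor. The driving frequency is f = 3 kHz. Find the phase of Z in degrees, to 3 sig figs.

76.2°

ω = 2πf = 18850 rad/s
X_L = ωL = 5.65 Ω
Parallel: admittances add. Y = 1/R + 1/(jωL)
Y = (0.0435 − j0.177) S
|Y| = 0.182 S → |Z| = 1/|Y| = 5.49 Ω, ∠Z = −∠Y = 76.2°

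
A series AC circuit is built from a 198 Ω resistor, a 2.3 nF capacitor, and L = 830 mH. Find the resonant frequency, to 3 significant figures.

3.64 kHz

ω₀ = 1/√(LC) = 1/√(0.83 × 2.3e-09) = 22890 rad/s
f₀ = ω₀/(2π) = 3.64 kHz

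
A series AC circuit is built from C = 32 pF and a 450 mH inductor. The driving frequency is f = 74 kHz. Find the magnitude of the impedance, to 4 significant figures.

142000 Ω

ω = 2πf = 465000 rad/s
X_L = ωL = 209200 Ω
X_C = 1/(ωC) = 67210 Ω
Net reactance X = X_L − X_C = 142000 Ω
Z = j142000 Ω
|Z| = √(0² + 142000²) = 142000 Ω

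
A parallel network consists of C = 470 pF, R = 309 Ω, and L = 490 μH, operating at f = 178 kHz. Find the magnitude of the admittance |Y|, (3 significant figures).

3.49 mS

ω = 2πf = 1.118e+06 rad/s
X_L = ωL = 548 Ω
X_C = 1/(ωC) = 1900 Ω
Parallel: admittances add. Y = 1/R + 1/(jωL) + jωC
Y = (0.00324 − j0.00130) S
|Y| = 0.00349 S → |Z| = 1/|Y| = 287 Ω, ∠Z = −∠Y = 21.9°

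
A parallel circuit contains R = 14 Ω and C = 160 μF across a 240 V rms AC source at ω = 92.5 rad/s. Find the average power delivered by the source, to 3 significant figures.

4.11 kW

X_C = 1/(ωC) = 67.6 Ω
Parallel: admittances add. Y = 1/R + jωC
Y = (0.0714 + j0.0148) S
|Y| = 0.0729 S → |Z| = 1/|Y| = 13.7 Ω, ∠Z = −∠Y = -11.7°
I = V/|Z| = 17.5 A
P = VI cos φ = 240 × 17.5 × cos(-11.7°) = 4.11 kW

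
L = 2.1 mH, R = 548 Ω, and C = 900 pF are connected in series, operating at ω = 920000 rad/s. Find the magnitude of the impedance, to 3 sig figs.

908 Ω

X_L = ωL = 1930 Ω
X_C = 1/(ωC) = 1210 Ω
Net reactance X = X_L − X_C = 724 Ω
Z = 548 + j724 Ω
|Z| = √(548² + 724²) = 908 Ω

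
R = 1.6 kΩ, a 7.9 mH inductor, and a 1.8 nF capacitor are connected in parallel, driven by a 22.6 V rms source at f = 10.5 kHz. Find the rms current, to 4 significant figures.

43.06 mA

ω = 2πf = 65970 rad/s
X_L = ωL = 521.2 Ω
X_C = 1/(ωC) = 8421 Ω
Parallel: admittances add. Y = 1/R + 1/(jωL) + jωC
Y = (0.0006250 − j0.001800) S
|Y| = 0.001905 S → |Z| = 1/|Y| = 524.8 Ω, ∠Z = −∠Y = 70.85°
I = V/|Z| = 22.6/524.8 = 43.06 mA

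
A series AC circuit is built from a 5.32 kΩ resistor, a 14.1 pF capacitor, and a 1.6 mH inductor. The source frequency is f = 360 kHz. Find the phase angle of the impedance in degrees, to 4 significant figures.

ω = 2πf = 2.262e+06 rad/s
X_L = ωL = 3619 Ω
X_C = 1/(ωC) = 31350 Ω
Net reactance X = X_L − X_C = -27740 Ω
Z = 5320 − j27740 Ω
|Z| = √(5320² + 27740²) = 28240 Ω
∠Z = arctan(-27740/5320) = -79.14°

-79.14°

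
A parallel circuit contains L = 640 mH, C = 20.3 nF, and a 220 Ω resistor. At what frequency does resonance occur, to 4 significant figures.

1.396 kHz

ω₀ = 1/√(LC) = 1/√(0.64 × 2.03e-08) = 8773 rad/s
f₀ = ω₀/(2π) = 1.396 kHz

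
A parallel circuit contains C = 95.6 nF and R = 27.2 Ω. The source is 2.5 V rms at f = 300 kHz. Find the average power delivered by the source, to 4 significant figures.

ω = 2πf = 1.885e+06 rad/s
X_C = 1/(ωC) = 5.549 Ω
Parallel: admittances add. Y = 1/R + jωC
Y = (0.03676 + j0.1802) S
|Y| = 0.1839 S → |Z| = 1/|Y| = 5.437 Ω, ∠Z = −∠Y = -78.47°
I = V/|Z| = 459.8 mA
P = VI cos φ = 2.5 × 0.4598 × cos(-78.47°) = 229.8 mW

229.8 mW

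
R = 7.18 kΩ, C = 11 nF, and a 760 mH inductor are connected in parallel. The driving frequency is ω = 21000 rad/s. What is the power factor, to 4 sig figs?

0.6375

X_L = ωL = 15960 Ω
X_C = 1/(ωC) = 4329 Ω
Parallel: admittances add. Y = 1/R + 1/(jωL) + jωC
Y = (0.0001393 + j0.0001683) S
|Y| = 0.0002185 S → |Z| = 1/|Y| = 4577 Ω, ∠Z = −∠Y = -50.40°
cos φ = cos(-50.40°) = 0.6375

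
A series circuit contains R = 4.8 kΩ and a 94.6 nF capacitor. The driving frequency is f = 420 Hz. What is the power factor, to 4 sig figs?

0.7678

ω = 2πf = 2639 rad/s
X_C = 1/(ωC) = 4006 Ω
Z = 4800 − j4006 Ω
|Z| = √(4800² + 4006²) = 6252 Ω
∠Z = arctan(-4006/4800) = -39.85°
cos φ = cos(-39.85°) = 0.7678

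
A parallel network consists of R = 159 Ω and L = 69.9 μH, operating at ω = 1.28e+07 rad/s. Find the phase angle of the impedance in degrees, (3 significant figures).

10.1°

X_L = ωL = 895 Ω
Parallel: admittances add. Y = 1/R + 1/(jωL)
Y = (0.00629 − j0.00112) S
|Y| = 0.00639 S → |Z| = 1/|Y| = 157 Ω, ∠Z = −∠Y = 10.1°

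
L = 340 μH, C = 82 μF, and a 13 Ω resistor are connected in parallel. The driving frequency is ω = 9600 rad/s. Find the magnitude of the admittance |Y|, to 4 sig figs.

X_L = ωL = 3.264 Ω
X_C = 1/(ωC) = 1.270 Ω
Parallel: admittances add. Y = 1/R + 1/(jωL) + jωC
Y = (0.07692 + j0.4808) S
|Y| = 0.4869 S → |Z| = 1/|Y| = 2.054 Ω, ∠Z = −∠Y = -80.91°

486.9 mS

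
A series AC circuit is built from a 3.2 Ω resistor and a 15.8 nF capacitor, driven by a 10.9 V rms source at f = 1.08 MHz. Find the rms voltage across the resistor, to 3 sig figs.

ω = 2πf = 6.786e+06 rad/s
X_C = 1/(ωC) = 9.33 Ω
Z = 3.20 − j9.33 Ω
|Z| = √(3.20² + 9.33²) = 9.86 Ω
I = V/|Z| = 1.11 A
V_R = I·|Z_R| = 1.11 × 3.20 = 3.54 V

3.54 V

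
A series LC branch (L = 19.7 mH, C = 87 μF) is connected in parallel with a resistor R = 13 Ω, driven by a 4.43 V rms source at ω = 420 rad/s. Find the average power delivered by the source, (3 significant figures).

1.51 W

X_L = ωL = 8.27 Ω
X_C = 1/(ωC) = 27.4 Ω
Branch 1: Z₁ = R = 13.0 Ω
Branch 2 (series LC): Z₂ = j(X_L − X_C) = −j19.1 Ω
Parallel: Z = Z₁Z₂/(Z₁+Z₂), |Z| = 10.7 Ω, ∠Z = -34.2°
I = V/|Z| = 412 mA
P = VI cos φ = 4.43 × 0.412 × cos(-34.2°) = 1.51 W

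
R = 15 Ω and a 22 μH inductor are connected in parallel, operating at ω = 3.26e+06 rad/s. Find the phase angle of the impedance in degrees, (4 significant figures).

11.81°

X_L = ωL = 71.72 Ω
Parallel: admittances add. Y = 1/R + 1/(jωL)
Y = (0.06667 − j0.01394) S
|Y| = 0.06811 S → |Z| = 1/|Y| = 14.68 Ω, ∠Z = −∠Y = 11.81°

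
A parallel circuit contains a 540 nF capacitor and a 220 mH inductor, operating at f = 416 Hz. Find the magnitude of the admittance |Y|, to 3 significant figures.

ω = 2πf = 2614 rad/s
X_L = ωL = 575 Ω
X_C = 1/(ωC) = 708 Ω
Parallel: admittances add. Y = 1/(jωL) + jωC
Y = (0 − j0.000328) S
|Y| = 0.000328 S → |Z| = 1/|Y| = 3050 Ω, ∠Z = −∠Y = 90.0°

328 μS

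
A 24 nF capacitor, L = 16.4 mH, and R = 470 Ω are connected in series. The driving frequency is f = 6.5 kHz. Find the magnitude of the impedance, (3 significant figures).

586 Ω

ω = 2πf = 40840 rad/s
X_L = ωL = 670 Ω
X_C = 1/(ωC) = 1020 Ω
Net reactance X = X_L − X_C = -350 Ω
Z = 470 − j350 Ω
|Z| = √(470² + 350²) = 586 Ω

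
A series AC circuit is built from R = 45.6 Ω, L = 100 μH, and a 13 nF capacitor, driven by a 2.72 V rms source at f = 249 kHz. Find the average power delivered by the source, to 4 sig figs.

ω = 2πf = 1.565e+06 rad/s
X_L = ωL = 156.5 Ω
X_C = 1/(ωC) = 49.17 Ω
Net reactance X = X_L − X_C = 107.3 Ω
Z = 45.60 + j107.3 Ω
|Z| = √(45.60² + 107.3²) = 116.6 Ω
∠Z = arctan(107.3/45.60) = 66.97°
I = V/|Z| = 23.33 mA
P = VI cos φ = 2.72 × 0.02333 × cos(66.97°) = 24.83 mW

24.83 mW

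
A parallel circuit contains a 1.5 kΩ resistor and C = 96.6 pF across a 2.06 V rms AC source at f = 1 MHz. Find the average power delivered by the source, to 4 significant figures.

2.829 mW

ω = 2πf = 6.283e+06 rad/s
X_C = 1/(ωC) = 1648 Ω
Parallel: admittances add. Y = 1/R + jωC
Y = (0.0006667 + j0.0006070) S
|Y| = 0.0009016 S → |Z| = 1/|Y| = 1109 Ω, ∠Z = −∠Y = -42.32°
I = V/|Z| = 1.857 mA
P = VI cos φ = 2.06 × 0.001857 × cos(-42.32°) = 2.829 mW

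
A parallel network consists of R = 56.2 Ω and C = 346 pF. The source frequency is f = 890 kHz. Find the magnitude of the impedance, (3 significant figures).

ω = 2πf = 5.592e+06 rad/s
X_C = 1/(ωC) = 517 Ω
Parallel: admittances add. Y = 1/R + jωC
Y = (0.0178 + j0.00193) S
|Y| = 0.0179 S → |Z| = 1/|Y| = 55.9 Ω, ∠Z = −∠Y = -6.21°

55.9 Ω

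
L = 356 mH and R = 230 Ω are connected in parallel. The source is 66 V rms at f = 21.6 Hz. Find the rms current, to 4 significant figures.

ω = 2πf = 135.7 rad/s
X_L = ωL = 48.32 Ω
Parallel: admittances add. Y = 1/R + 1/(jωL)
Y = (0.004348 − j0.02070) S
|Y| = 0.02115 S → |Z| = 1/|Y| = 47.28 Ω, ∠Z = −∠Y = 78.14°
I = V/|Z| = 66/47.28 = 1.396 A

1.396 A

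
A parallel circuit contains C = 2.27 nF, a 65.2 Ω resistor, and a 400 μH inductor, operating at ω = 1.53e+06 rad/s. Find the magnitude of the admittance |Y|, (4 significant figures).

X_L = ωL = 612.0 Ω
X_C = 1/(ωC) = 287.9 Ω
Parallel: admittances add. Y = 1/R + 1/(jωL) + jωC
Y = (0.01534 + j0.001839) S
|Y| = 0.01545 S → |Z| = 1/|Y| = 64.74 Ω, ∠Z = −∠Y = -6.838°

15.45 mS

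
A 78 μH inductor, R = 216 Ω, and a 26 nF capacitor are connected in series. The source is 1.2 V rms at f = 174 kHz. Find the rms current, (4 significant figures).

5.412 mA

ω = 2πf = 1.093e+06 rad/s
X_L = ωL = 85.28 Ω
X_C = 1/(ωC) = 35.18 Ω
Net reactance X = X_L − X_C = 50.10 Ω
Z = 216.0 + j50.10 Ω
|Z| = √(216.0² + 50.10²) = 221.7 Ω
I = V/|Z| = 1.2/221.7 = 5.412 mA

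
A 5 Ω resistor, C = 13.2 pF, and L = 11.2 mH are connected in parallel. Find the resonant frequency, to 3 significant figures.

ω₀ = 1/√(LC) = 1/√(0.0112 × 1.32e-11) = 2.601e+06 rad/s
f₀ = ω₀/(2π) = 414 kHz

414 kHz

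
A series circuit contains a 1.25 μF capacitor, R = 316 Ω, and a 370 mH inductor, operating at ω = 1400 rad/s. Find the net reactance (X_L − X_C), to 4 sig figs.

-53.43 Ω

X_L = ωL = 518.0 Ω
X_C = 1/(ωC) = 571.4 Ω
X = 518.0 − 571.4 = -53.43 Ω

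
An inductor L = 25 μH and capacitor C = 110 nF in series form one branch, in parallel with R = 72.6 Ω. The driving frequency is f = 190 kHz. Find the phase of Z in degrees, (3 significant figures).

ω = 2πf = 1.194e+06 rad/s
X_L = ωL = 29.8 Ω
X_C = 1/(ωC) = 7.62 Ω
Branch 1: Z₁ = R = 72.6 Ω
Branch 2 (series LC): Z₂ = j(X_L − X_C) = j22.2 Ω
Parallel: Z = Z₁Z₂/(Z₁+Z₂), |Z| = 21.3 Ω, ∠Z = 73.0°

73.0°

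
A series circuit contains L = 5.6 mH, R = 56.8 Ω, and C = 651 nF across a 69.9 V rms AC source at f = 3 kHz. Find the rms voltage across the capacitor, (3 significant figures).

ω = 2πf = 18850 rad/s
X_L = ωL = 106 Ω
X_C = 1/(ωC) = 81.5 Ω
Net reactance X = X_L − X_C = 24.1 Ω
Z = 56.8 + j24.1 Ω
|Z| = √(56.8² + 24.1²) = 61.7 Ω
I = V/|Z| = 1.13 A
V_C = I·|Z_C| = 1.13 × 81.5 = 92.3 V

92.3 V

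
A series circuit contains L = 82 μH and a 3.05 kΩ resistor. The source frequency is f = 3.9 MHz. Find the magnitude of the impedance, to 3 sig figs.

3650 Ω

ω = 2πf = 2.45e+07 rad/s
X_L = ωL = 2010 Ω
Z = 3050 + j2010 Ω
|Z| = √(3050² + 2010²) = 3650 Ω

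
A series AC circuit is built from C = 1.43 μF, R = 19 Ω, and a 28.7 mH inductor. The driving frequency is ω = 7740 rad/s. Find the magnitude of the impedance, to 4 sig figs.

133.2 Ω

X_L = ωL = 222.1 Ω
X_C = 1/(ωC) = 90.35 Ω
Net reactance X = X_L − X_C = 131.8 Ω
Z = 19.00 + j131.8 Ω
|Z| = √(19.00² + 131.8²) = 133.2 Ω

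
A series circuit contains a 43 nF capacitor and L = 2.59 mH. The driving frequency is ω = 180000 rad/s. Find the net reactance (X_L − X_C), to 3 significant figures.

X_L = ωL = 466 Ω
X_C = 1/(ωC) = 129 Ω
X = 466 − 129 = 337 Ω

337 Ω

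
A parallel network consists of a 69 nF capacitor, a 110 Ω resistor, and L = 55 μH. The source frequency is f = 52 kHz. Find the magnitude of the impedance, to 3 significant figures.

29.1 Ω

ω = 2πf = 326700 rad/s
X_L = ωL = 18.0 Ω
X_C = 1/(ωC) = 44.4 Ω
Parallel: admittances add. Y = 1/R + 1/(jωL) + jωC
Y = (0.00909 − j0.0331) S
|Y| = 0.0343 S → |Z| = 1/|Y| = 29.1 Ω, ∠Z = −∠Y = 74.6°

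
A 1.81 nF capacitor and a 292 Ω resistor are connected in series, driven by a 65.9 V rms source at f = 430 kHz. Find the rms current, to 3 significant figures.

ω = 2πf = 2.702e+06 rad/s
X_C = 1/(ωC) = 204 Ω
Z = 292 − j204 Ω
|Z| = √(292² + 204²) = 356 Ω
I = V/|Z| = 65.9/356 = 185 mA

185 mA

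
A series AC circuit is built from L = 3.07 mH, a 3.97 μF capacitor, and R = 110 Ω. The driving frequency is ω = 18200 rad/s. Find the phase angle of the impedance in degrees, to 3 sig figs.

20.9°

X_L = ωL = 55.9 Ω
X_C = 1/(ωC) = 13.8 Ω
Net reactance X = X_L − X_C = 42.0 Ω
Z = 110 + j42.0 Ω
|Z| = √(110² + 42.0²) = 118 Ω
∠Z = arctan(42.0/110) = 20.9°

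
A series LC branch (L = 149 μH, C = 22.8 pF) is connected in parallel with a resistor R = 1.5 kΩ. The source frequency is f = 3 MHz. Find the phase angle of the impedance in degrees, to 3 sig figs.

ω = 2πf = 1.885e+07 rad/s
X_L = ωL = 2810 Ω
X_C = 1/(ωC) = 2330 Ω
Branch 1: Z₁ = R = 1500 Ω
Branch 2 (series LC): Z₂ = j(X_L − X_C) = j482 Ω
Parallel: Z = Z₁Z₂/(Z₁+Z₂), |Z| = 459 Ω, ∠Z = 72.2°

72.2°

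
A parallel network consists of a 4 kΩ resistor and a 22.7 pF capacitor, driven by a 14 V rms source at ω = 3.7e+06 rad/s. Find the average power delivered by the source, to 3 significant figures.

49.0 mW

X_C = 1/(ωC) = 11900 Ω
Parallel: admittances add. Y = 1/R + jωC
Y = (0.000250 + j8.4e-05) S
|Y| = 0.000264 S → |Z| = 1/|Y| = 3790 Ω, ∠Z = −∠Y = -18.6°
I = V/|Z| = 3.69 mA
P = VI cos φ = 14 × 0.00369 × cos(-18.6°) = 49.0 mW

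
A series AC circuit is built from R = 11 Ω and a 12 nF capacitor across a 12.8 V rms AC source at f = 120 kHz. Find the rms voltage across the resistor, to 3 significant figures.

1.27 V

ω = 2πf = 754000 rad/s
X_C = 1/(ωC) = 111 Ω
Z = 11.0 − j111 Ω
|Z| = √(11.0² + 111²) = 111 Ω
I = V/|Z| = 115 mA
V_R = I·|Z_R| = 0.115 × 11.0 = 1.27 V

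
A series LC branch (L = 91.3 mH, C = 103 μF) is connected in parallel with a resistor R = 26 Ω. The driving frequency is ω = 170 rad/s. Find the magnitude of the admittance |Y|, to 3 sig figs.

45.4 mS

X_L = ωL = 15.5 Ω
X_C = 1/(ωC) = 57.1 Ω
Branch 1: Z₁ = R = 26.0 Ω
Branch 2 (series LC): Z₂ = j(X_L − X_C) = −j41.6 Ω
Parallel: Z = Z₁Z₂/(Z₁+Z₂), |Z| = 22.0 Ω, ∠Z = -32.0°
|Y| = 1/|Z| = 45.4 mS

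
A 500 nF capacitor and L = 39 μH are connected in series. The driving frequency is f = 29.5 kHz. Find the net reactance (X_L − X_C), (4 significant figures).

ω = 2πf = 185400 rad/s
X_L = ωL = 7.229 Ω
X_C = 1/(ωC) = 10.79 Ω
X = 7.229 − 10.79 = -3.561 Ω

-3.561 Ω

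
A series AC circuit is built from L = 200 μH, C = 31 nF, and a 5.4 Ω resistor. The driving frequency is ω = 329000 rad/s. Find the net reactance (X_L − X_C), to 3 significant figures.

X_L = ωL = 65.8 Ω
X_C = 1/(ωC) = 98.0 Ω
X = 65.8 − 98.0 = -32.2 Ω

-32.2 Ω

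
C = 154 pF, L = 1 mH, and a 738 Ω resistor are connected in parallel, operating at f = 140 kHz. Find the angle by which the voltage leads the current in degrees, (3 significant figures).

ω = 2πf = 879600 rad/s
X_L = ωL = 880 Ω
X_C = 1/(ωC) = 7380 Ω
Parallel: admittances add. Y = 1/R + 1/(jωL) + jωC
Y = (0.00136 − j0.00100) S
|Y| = 0.00168 S → |Z| = 1/|Y| = 594 Ω, ∠Z = −∠Y = 36.5°

36.5°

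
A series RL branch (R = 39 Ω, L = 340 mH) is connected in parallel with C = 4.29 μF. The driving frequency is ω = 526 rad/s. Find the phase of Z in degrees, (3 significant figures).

X_L = ωL = 179 Ω
X_C = 1/(ωC) = 443 Ω
Branch 1 (R+jX_L): Z₁ = 39.0 + j179 Ω, |Z₁| = 183 Ω
Branch 2 (−jX_C): Z₂ = −j443 Ω
Parallel: Z = Z₁Z₂/(Z₁+Z₂), |Z| = 304 Ω, ∠Z = 69.3°

69.3°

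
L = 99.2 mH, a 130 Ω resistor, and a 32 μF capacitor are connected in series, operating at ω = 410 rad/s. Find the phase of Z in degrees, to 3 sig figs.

X_L = ωL = 40.7 Ω
X_C = 1/(ωC) = 76.2 Ω
Net reactance X = X_L − X_C = -35.5 Ω
Z = 130 − j35.5 Ω
|Z| = √(130² + 35.5²) = 135 Ω
∠Z = arctan(-35.5/130) = -15.3°

-15.3°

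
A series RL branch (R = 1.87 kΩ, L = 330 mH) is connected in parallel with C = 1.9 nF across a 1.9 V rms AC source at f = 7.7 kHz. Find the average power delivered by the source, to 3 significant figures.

26.1 μW

ω = 2πf = 48380 rad/s
X_L = ωL = 16000 Ω
X_C = 1/(ωC) = 10900 Ω
Branch 1 (R+jX_L): Z₁ = 1870 + j16000 Ω, |Z₁| = 16100 Ω
Branch 2 (−jX_C): Z₂ = −j10900 Ω
Parallel: Z = Z₁Z₂/(Z₁+Z₂), |Z| = 32300 Ω, ∠Z = -76.5°
I = V/|Z| = 58.9 μA
P = VI cos φ = 1.9 × 5.89e-05 × cos(-76.5°) = 26.1 μW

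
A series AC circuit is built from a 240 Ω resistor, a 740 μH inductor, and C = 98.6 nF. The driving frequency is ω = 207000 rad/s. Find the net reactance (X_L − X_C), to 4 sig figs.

X_L = ωL = 153.2 Ω
X_C = 1/(ωC) = 49.00 Ω
X = 153.2 − 49.00 = 104.2 Ω

104.2 Ω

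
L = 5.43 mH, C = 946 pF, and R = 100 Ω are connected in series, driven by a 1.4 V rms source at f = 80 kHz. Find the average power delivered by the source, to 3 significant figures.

487 μW

ω = 2πf = 502700 rad/s
X_L = ωL = 2730 Ω
X_C = 1/(ωC) = 2100 Ω
Net reactance X = X_L − X_C = 626 Ω
Z = 100 + j626 Ω
|Z| = √(100² + 626²) = 634 Ω
∠Z = arctan(626/100) = 80.9°
I = V/|Z| = 2.21 mA
P = VI cos φ = 1.4 × 0.00221 × cos(80.9°) = 487 μW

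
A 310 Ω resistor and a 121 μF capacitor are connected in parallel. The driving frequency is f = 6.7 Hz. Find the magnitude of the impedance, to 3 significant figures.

166 Ω

ω = 2πf = 42.10 rad/s
X_C = 1/(ωC) = 196 Ω
Parallel: admittances add. Y = 1/R + jωC
Y = (0.00323 + j0.00509) S
|Y| = 0.00603 S → |Z| = 1/|Y| = 166 Ω, ∠Z = −∠Y = -57.7°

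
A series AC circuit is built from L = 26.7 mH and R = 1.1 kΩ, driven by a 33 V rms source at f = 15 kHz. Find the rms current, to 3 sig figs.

ω = 2πf = 94250 rad/s
X_L = ωL = 2520 Ω
Z = 1100 + j2520 Ω
|Z| = √(1100² + 2520²) = 2750 Ω
I = V/|Z| = 33/2750 = 12.0 mA

12.0 mA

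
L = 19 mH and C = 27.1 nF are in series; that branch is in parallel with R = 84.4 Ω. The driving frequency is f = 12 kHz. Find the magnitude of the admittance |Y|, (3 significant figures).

ω = 2πf = 75400 rad/s
X_L = ωL = 1430 Ω
X_C = 1/(ωC) = 489 Ω
Branch 1: Z₁ = R = 84.4 Ω
Branch 2 (series LC): Z₂ = j(X_L − X_C) = j943 Ω
Parallel: Z = Z₁Z₂/(Z₁+Z₂), |Z| = 84.1 Ω, ∠Z = 5.11°
|Y| = 1/|Z| = 11.9 mS

11.9 mS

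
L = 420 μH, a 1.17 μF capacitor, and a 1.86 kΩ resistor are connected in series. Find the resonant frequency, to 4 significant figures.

7.180 kHz

ω₀ = 1/√(LC) = 1/√(0.00042 × 1.17e-06) = 45110 rad/s
f₀ = ω₀/(2π) = 7.180 kHz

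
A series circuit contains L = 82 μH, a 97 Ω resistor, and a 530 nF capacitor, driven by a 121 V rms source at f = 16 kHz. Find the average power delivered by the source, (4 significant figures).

ω = 2πf = 100500 rad/s
X_L = ωL = 8.244 Ω
X_C = 1/(ωC) = 18.77 Ω
Net reactance X = X_L − X_C = -10.52 Ω
Z = 97.00 − j10.52 Ω
|Z| = √(97.00² + 10.52²) = 97.57 Ω
∠Z = arctan(-10.52/97.00) = -6.193°
I = V/|Z| = 1.240 A
P = VI cos φ = 121 × 1.240 × cos(-6.193°) = 149.2 W

149.2 W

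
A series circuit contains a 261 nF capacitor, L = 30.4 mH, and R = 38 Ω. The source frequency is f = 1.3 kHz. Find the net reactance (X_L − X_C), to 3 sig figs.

-221 Ω

ω = 2πf = 8168 rad/s
X_L = ωL = 248 Ω
X_C = 1/(ωC) = 469 Ω
X = 248 − 469 = -221 Ω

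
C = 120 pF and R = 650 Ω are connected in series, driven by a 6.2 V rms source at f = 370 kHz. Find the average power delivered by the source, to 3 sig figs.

1.88 mW

ω = 2πf = 2.325e+06 rad/s
X_C = 1/(ωC) = 3580 Ω
Z = 650 − j3580 Ω
|Z| = √(650² + 3580²) = 3640 Ω
∠Z = arctan(-3580/650) = -79.7°
I = V/|Z| = 1.70 mA
P = VI cos φ = 6.2 × 0.00170 × cos(-79.7°) = 1.88 mW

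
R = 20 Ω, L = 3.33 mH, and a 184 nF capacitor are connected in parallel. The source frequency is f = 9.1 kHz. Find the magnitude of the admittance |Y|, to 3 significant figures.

ω = 2πf = 57180 rad/s
X_L = ωL = 190 Ω
X_C = 1/(ωC) = 95.1 Ω
Parallel: admittances add. Y = 1/R + 1/(jωL) + jωC
Y = (0.0500 + j0.00527) S
|Y| = 0.0503 S → |Z| = 1/|Y| = 19.9 Ω, ∠Z = −∠Y = -6.02°

50.3 mS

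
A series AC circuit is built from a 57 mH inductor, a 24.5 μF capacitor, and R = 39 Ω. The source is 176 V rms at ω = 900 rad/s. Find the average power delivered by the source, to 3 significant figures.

776 W

X_L = ωL = 51.3 Ω
X_C = 1/(ωC) = 45.4 Ω
Net reactance X = X_L − X_C = 5.95 Ω
Z = 39.0 + j5.95 Ω
|Z| = √(39.0² + 5.95²) = 39.5 Ω
∠Z = arctan(5.95/39.0) = 8.67°
I = V/|Z| = 4.46 A
P = VI cos φ = 176 × 4.46 × cos(8.67°) = 776 W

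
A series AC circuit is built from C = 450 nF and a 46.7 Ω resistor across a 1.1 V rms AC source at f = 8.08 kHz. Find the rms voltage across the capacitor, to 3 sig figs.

0.752 V

ω = 2πf = 50770 rad/s
X_C = 1/(ωC) = 43.8 Ω
Z = 46.7 − j43.8 Ω
|Z| = √(46.7² + 43.8²) = 64.0 Ω
I = V/|Z| = 17.2 mA
V_C = I·|Z_C| = 0.0172 × 43.8 = 0.752 V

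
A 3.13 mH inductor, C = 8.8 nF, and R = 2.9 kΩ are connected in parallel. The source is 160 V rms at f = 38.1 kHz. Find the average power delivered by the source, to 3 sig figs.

8.83 W

ω = 2πf = 239400 rad/s
X_L = ωL = 749 Ω
X_C = 1/(ωC) = 475 Ω
Parallel: admittances add. Y = 1/R + 1/(jωL) + jωC
Y = (0.000345 + j0.000772) S
|Y| = 0.000846 S → |Z| = 1/|Y| = 1180 Ω, ∠Z = −∠Y = -65.9°
I = V/|Z| = 135 mA
P = VI cos φ = 160 × 0.135 × cos(-65.9°) = 8.83 W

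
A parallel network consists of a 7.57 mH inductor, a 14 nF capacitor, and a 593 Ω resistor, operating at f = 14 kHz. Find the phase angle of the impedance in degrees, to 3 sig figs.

ω = 2πf = 87960 rad/s
X_L = ωL = 666 Ω
X_C = 1/(ωC) = 812 Ω
Parallel: admittances add. Y = 1/R + 1/(jωL) + jωC
Y = (0.00169 − j0.000270) S
|Y| = 0.00171 S → |Z| = 1/|Y| = 586 Ω, ∠Z = −∠Y = 9.10°

9.10°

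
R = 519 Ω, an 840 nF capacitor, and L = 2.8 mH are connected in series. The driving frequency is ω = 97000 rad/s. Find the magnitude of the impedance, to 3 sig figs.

X_L = ωL = 272 Ω
X_C = 1/(ωC) = 12.3 Ω
Net reactance X = X_L − X_C = 259 Ω
Z = 519 + j259 Ω
|Z| = √(519² + 259²) = 580 Ω

580 Ω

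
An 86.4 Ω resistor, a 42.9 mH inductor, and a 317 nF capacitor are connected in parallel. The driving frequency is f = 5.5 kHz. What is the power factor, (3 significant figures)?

ω = 2πf = 34560 rad/s
X_L = ωL = 1480 Ω
X_C = 1/(ωC) = 91.3 Ω
Parallel: admittances add. Y = 1/R + 1/(jωL) + jωC
Y = (0.0116 + j0.0103) S
|Y| = 0.0155 S → |Z| = 1/|Y| = 64.6 Ω, ∠Z = −∠Y = -41.6°
cos φ = cos(-41.6°) = 0.748

0.748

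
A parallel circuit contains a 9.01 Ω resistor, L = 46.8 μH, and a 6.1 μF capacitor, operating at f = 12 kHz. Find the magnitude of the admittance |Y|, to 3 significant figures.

ω = 2πf = 75400 rad/s
X_L = ωL = 3.53 Ω
X_C = 1/(ωC) = 2.17 Ω
Parallel: admittances add. Y = 1/R + 1/(jωL) + jωC
Y = (0.111 + j0.177) S
|Y| = 0.209 S → |Z| = 1/|Y| = 4.80 Ω, ∠Z = −∠Y = -57.8°

209 mS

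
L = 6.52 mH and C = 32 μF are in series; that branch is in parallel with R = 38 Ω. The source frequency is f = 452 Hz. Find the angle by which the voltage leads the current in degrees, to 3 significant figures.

78.8°

ω = 2πf = 2840 rad/s
X_L = ωL = 18.5 Ω
X_C = 1/(ωC) = 11.0 Ω
Branch 1: Z₁ = R = 38.0 Ω
Branch 2 (series LC): Z₂ = j(X_L − X_C) = j7.51 Ω
Parallel: Z = Z₁Z₂/(Z₁+Z₂), |Z| = 7.37 Ω, ∠Z = 78.8°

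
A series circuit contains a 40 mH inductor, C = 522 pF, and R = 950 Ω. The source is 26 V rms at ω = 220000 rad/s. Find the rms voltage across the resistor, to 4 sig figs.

25.88 V

X_L = ωL = 8800 Ω
X_C = 1/(ωC) = 8708 Ω
Net reactance X = X_L − X_C = 92.23 Ω
Z = 950.0 + j92.23 Ω
|Z| = √(950.0² + 92.23²) = 954.5 Ω
I = V/|Z| = 27.24 mA
V_R = I·|Z_R| = 0.02724 × 950.0 = 25.88 V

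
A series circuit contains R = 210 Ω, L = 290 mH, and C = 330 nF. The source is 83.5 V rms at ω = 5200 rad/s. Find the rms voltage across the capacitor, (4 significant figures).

51.29 V

X_L = ωL = 1508 Ω
X_C = 1/(ωC) = 582.8 Ω
Net reactance X = X_L − X_C = 925.2 Ω
Z = 210.0 + j925.2 Ω
|Z| = √(210.0² + 925.2²) = 948.8 Ω
I = V/|Z| = 88.01 mA
V_C = I·|Z_C| = 0.08801 × 582.8 = 51.29 V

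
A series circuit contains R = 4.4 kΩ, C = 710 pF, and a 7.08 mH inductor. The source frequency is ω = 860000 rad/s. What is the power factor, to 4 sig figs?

0.7030

X_L = ωL = 6089 Ω
X_C = 1/(ωC) = 1638 Ω
Net reactance X = X_L − X_C = 4451 Ω
Z = 4400 + j4451 Ω
|Z| = √(4400² + 4451²) = 6259 Ω
∠Z = arctan(4451/4400) = 45.33°
cos φ = cos(45.33°) = 0.7030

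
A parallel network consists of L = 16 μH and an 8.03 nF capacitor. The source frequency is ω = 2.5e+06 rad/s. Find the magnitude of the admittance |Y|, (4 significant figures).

X_L = ωL = 40.00 Ω
X_C = 1/(ωC) = 49.81 Ω
Parallel: admittances add. Y = 1/(jωL) + jωC
Y = (0 − j0.004925) S
|Y| = 0.004925 S → |Z| = 1/|Y| = 203.0 Ω, ∠Z = −∠Y = 90.00°

4.925 mS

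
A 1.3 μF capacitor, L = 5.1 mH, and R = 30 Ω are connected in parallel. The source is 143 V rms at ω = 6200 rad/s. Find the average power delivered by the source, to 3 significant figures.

X_L = ωL = 31.6 Ω
X_C = 1/(ωC) = 124 Ω
Parallel: admittances add. Y = 1/R + 1/(jωL) + jωC
Y = (0.0333 − j0.0236) S
|Y| = 0.0408 S → |Z| = 1/|Y| = 24.5 Ω, ∠Z = −∠Y = 35.3°
I = V/|Z| = 5.84 A
P = VI cos φ = 143 × 5.84 × cos(35.3°) = 682 W

682 W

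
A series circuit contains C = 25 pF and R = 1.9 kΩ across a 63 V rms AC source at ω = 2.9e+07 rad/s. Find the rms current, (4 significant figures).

X_C = 1/(ωC) = 1379 Ω
Z = 1900 − j1379 Ω
|Z| = √(1900² + 1379²) = 2348 Ω
I = V/|Z| = 63/2348 = 26.83 mA

26.83 mA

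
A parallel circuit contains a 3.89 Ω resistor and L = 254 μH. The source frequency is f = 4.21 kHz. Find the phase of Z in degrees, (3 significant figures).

ω = 2πf = 26450 rad/s
X_L = ωL = 6.72 Ω
Parallel: admittances add. Y = 1/R + 1/(jωL)
Y = (0.257 − j0.149) S
|Y| = 0.297 S → |Z| = 1/|Y| = 3.37 Ω, ∠Z = −∠Y = 30.1°

30.1°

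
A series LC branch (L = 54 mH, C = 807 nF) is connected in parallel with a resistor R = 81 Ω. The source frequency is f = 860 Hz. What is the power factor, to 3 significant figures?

ω = 2πf = 5404 rad/s
X_L = ωL = 292 Ω
X_C = 1/(ωC) = 229 Ω
Branch 1: Z₁ = R = 81.0 Ω
Branch 2 (series LC): Z₂ = j(X_L − X_C) = j62.5 Ω
Parallel: Z = Z₁Z₂/(Z₁+Z₂), |Z| = 49.5 Ω, ∠Z = 52.4°
cos φ = cos(52.4°) = 0.611

0.611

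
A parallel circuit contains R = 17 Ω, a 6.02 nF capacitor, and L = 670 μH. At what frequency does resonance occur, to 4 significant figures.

79.25 kHz

ω₀ = 1/√(LC) = 1/√(0.00067 × 6.02e-09) = 497900 rad/s
f₀ = ω₀/(2π) = 79.25 kHz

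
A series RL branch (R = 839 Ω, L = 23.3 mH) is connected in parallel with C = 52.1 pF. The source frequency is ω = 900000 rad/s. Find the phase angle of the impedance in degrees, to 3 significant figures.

X_L = ωL = 21000 Ω
X_C = 1/(ωC) = 21300 Ω
Branch 1 (R+jX_L): Z₁ = 839 + j21000 Ω, |Z₁| = 21000 Ω
Branch 2 (−jX_C): Z₂ = −j21300 Ω
Parallel: Z = Z₁Z₂/(Z₁+Z₂), |Z| = 491000 Ω, ∠Z = 20.7°

20.7°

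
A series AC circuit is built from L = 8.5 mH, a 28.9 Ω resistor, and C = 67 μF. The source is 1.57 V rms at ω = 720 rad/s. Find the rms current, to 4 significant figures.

X_L = ωL = 6.120 Ω
X_C = 1/(ωC) = 20.73 Ω
Net reactance X = X_L − X_C = -14.61 Ω
Z = 28.90 − j14.61 Ω
|Z| = √(28.90² + 14.61²) = 32.38 Ω
I = V/|Z| = 1.57/32.38 = 48.48 mA

48.48 mA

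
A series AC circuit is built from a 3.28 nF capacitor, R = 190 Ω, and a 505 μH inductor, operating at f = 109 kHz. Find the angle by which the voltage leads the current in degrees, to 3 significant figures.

-27.6°

ω = 2πf = 684900 rad/s
X_L = ωL = 346 Ω
X_C = 1/(ωC) = 445 Ω
Net reactance X = X_L − X_C = -99.3 Ω
Z = 190 − j99.3 Ω
|Z| = √(190² + 99.3²) = 214 Ω
∠Z = arctan(-99.3/190) = -27.6°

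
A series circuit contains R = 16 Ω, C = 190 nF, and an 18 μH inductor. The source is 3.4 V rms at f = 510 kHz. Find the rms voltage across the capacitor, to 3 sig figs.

0.0958 V

ω = 2πf = 3.204e+06 rad/s
X_L = ωL = 57.7 Ω
X_C = 1/(ωC) = 1.64 Ω
Net reactance X = X_L − X_C = 56.0 Ω
Z = 16.0 + j56.0 Ω
|Z| = √(16.0² + 56.0²) = 58.3 Ω
I = V/|Z| = 58.3 mA
V_C = I·|Z_C| = 0.0583 × 1.64 = 0.0958 V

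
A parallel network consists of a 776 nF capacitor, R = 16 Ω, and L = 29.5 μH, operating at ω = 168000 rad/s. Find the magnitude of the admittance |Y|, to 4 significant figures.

94.90 mS

X_L = ωL = 4.956 Ω
X_C = 1/(ωC) = 7.671 Ω
Parallel: admittances add. Y = 1/R + 1/(jωL) + jωC
Y = (0.06250 − j0.07141) S
|Y| = 0.09490 S → |Z| = 1/|Y| = 10.54 Ω, ∠Z = −∠Y = 48.81°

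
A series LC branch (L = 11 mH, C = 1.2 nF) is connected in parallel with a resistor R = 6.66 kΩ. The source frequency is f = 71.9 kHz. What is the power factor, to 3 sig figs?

ω = 2πf = 451800 rad/s
X_L = ωL = 4970 Ω
X_C = 1/(ωC) = 1840 Ω
Branch 1: Z₁ = R = 6660 Ω
Branch 2 (series LC): Z₂ = j(X_L − X_C) = j3120 Ω
Parallel: Z = Z₁Z₂/(Z₁+Z₂), |Z| = 2830 Ω, ∠Z = 64.9°
cos φ = cos(64.9°) = 0.425

0.425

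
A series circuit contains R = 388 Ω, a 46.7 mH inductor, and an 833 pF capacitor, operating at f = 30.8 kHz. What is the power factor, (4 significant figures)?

ω = 2πf = 193500 rad/s
X_L = ωL = 9037 Ω
X_C = 1/(ωC) = 6203 Ω
Net reactance X = X_L − X_C = 2834 Ω
Z = 388.0 + j2834 Ω
|Z| = √(388.0² + 2834²) = 2861 Ω
∠Z = arctan(2834/388.0) = 82.20°
cos φ = cos(82.20°) = 0.1356

0.1356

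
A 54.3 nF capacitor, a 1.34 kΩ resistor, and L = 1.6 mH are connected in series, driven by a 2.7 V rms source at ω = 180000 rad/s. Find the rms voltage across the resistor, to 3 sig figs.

2.67 V

X_L = ωL = 288 Ω
X_C = 1/(ωC) = 102 Ω
Net reactance X = X_L − X_C = 186 Ω
Z = 1340 + j186 Ω
|Z| = √(1340² + 186²) = 1350 Ω
I = V/|Z| = 2.00 mA
V_R = I·|Z_R| = 0.00200 × 1340 = 2.67 V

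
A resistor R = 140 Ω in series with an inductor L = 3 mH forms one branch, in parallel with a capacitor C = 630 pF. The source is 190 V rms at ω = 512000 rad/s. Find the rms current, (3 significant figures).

X_L = ωL = 1540 Ω
X_C = 1/(ωC) = 3100 Ω
Branch 1 (R+jX_L): Z₁ = 140 + j1540 Ω, |Z₁| = 1540 Ω
Branch 2 (−jX_C): Z₂ = −j3100 Ω
Parallel: Z = Z₁Z₂/(Z₁+Z₂), |Z| = 3040 Ω, ∠Z = 79.7°
I = V/|Z| = 190/3040 = 62.4 mA

62.4 mA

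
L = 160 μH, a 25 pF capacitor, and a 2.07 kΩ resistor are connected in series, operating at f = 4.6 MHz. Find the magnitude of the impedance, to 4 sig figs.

3845 Ω

ω = 2πf = 2.89e+07 rad/s
X_L = ωL = 4624 Ω
X_C = 1/(ωC) = 1384 Ω
Net reactance X = X_L − X_C = 3240 Ω
Z = 2070 + j3240 Ω
|Z| = √(2070² + 3240²) = 3845 Ω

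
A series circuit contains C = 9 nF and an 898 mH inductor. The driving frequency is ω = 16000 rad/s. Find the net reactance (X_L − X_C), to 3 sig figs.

7420 Ω

X_L = ωL = 14400 Ω
X_C = 1/(ωC) = 6940 Ω
X = 14400 − 6940 = 7420 Ω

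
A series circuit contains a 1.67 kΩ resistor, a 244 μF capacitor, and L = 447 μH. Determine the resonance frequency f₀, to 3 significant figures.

ω₀ = 1/√(LC) = 1/√(0.000447 × 0.000244) = 3028 rad/s
f₀ = ω₀/(2π) = 482 Hz

482 Hz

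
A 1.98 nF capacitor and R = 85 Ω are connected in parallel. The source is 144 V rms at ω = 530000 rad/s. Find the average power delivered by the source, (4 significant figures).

244.0 W

X_C = 1/(ωC) = 952.9 Ω
Parallel: admittances add. Y = 1/R + jωC
Y = (0.01176 + j0.001049) S
|Y| = 0.01181 S → |Z| = 1/|Y| = 84.66 Ω, ∠Z = −∠Y = -5.097°
I = V/|Z| = 1.701 A
P = VI cos φ = 144 × 1.701 × cos(-5.097°) = 244.0 W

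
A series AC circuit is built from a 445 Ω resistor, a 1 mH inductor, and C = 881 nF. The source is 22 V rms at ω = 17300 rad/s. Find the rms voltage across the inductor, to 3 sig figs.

X_L = ωL = 17.3 Ω
X_C = 1/(ωC) = 65.6 Ω
Net reactance X = X_L − X_C = -48.3 Ω
Z = 445 − j48.3 Ω
|Z| = √(445² + 48.3²) = 448 Ω
I = V/|Z| = 49.1 mA
V_L = I·|Z_L| = 0.0491 × 17.3 = 0.850 V

0.850 V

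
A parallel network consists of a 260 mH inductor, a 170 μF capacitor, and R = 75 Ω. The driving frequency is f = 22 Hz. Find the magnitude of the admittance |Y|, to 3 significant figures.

14.0 mS

ω = 2πf = 138.2 rad/s
X_L = ωL = 35.9 Ω
X_C = 1/(ωC) = 42.6 Ω
Parallel: admittances add. Y = 1/R + 1/(jωL) + jωC
Y = (0.0133 − j0.00433) S
|Y| = 0.0140 S → |Z| = 1/|Y| = 71.3 Ω, ∠Z = −∠Y = 18.0°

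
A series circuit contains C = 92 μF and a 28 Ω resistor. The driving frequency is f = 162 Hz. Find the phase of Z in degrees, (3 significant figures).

-20.9°

ω = 2πf = 1018 rad/s
X_C = 1/(ωC) = 10.7 Ω
Z = 28.0 − j10.7 Ω
|Z| = √(28.0² + 10.7²) = 30.0 Ω
∠Z = arctan(-10.7/28.0) = -20.9°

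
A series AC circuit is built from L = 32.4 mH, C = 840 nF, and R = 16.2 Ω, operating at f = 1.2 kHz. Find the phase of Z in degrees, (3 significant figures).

79.4°

ω = 2πf = 7540 rad/s
X_L = ωL = 244 Ω
X_C = 1/(ωC) = 158 Ω
Net reactance X = X_L − X_C = 86.4 Ω
Z = 16.2 + j86.4 Ω
|Z| = √(16.2² + 86.4²) = 87.9 Ω
∠Z = arctan(86.4/16.2) = 79.4°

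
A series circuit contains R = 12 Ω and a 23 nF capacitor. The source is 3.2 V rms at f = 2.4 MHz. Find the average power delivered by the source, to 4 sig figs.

ω = 2πf = 1.508e+07 rad/s
X_C = 1/(ωC) = 2.883 Ω
Z = 12.00 − j2.883 Ω
|Z| = √(12.00² + 2.883²) = 12.34 Ω
∠Z = arctan(-2.883/12.00) = -13.51°
I = V/|Z| = 259.3 mA
P = VI cos φ = 3.2 × 0.2593 × cos(-13.51°) = 806.8 mW

806.8 mW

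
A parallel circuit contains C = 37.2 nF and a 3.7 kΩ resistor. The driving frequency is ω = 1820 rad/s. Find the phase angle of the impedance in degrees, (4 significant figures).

-14.06°

X_C = 1/(ωC) = 14770 Ω
Parallel: admittances add. Y = 1/R + jωC
Y = (0.0002703 + j6.77e-05) S
|Y| = 0.0002786 S → |Z| = 1/|Y| = 3589 Ω, ∠Z = −∠Y = -14.06°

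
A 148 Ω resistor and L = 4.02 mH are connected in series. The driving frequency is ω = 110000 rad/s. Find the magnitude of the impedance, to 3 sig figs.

466 Ω

X_L = ωL = 442 Ω
Z = 148 + j442 Ω
|Z| = √(148² + 442²) = 466 Ω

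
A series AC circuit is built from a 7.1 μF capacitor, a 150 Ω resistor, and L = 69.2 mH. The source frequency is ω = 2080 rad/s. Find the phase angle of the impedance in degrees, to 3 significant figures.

26.9°

X_L = ωL = 144 Ω
X_C = 1/(ωC) = 67.7 Ω
Net reactance X = X_L − X_C = 76.2 Ω
Z = 150 + j76.2 Ω
|Z| = √(150² + 76.2²) = 168 Ω
∠Z = arctan(76.2/150) = 26.9°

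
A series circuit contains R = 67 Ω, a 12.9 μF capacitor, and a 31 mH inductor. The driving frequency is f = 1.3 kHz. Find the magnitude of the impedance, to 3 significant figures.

ω = 2πf = 8168 rad/s
X_L = ωL = 253 Ω
X_C = 1/(ωC) = 9.49 Ω
Net reactance X = X_L − X_C = 244 Ω
Z = 67.0 + j244 Ω
|Z| = √(67.0² + 244²) = 253 Ω

253 Ω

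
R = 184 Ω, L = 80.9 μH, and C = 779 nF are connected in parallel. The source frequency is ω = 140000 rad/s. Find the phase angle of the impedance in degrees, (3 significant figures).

X_L = ωL = 11.3 Ω
X_C = 1/(ωC) = 9.17 Ω
Parallel: admittances add. Y = 1/R + 1/(jωL) + jωC
Y = (0.00543 + j0.0208) S
|Y| = 0.0215 S → |Z| = 1/|Y| = 46.6 Ω, ∠Z = −∠Y = -75.3°

-75.3°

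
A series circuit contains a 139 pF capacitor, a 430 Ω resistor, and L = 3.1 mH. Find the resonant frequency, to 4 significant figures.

ω₀ = 1/√(LC) = 1/√(0.0031 × 1.39e-10) = 1.523e+06 rad/s
f₀ = ω₀/(2π) = 242.5 kHz

242.5 kHz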